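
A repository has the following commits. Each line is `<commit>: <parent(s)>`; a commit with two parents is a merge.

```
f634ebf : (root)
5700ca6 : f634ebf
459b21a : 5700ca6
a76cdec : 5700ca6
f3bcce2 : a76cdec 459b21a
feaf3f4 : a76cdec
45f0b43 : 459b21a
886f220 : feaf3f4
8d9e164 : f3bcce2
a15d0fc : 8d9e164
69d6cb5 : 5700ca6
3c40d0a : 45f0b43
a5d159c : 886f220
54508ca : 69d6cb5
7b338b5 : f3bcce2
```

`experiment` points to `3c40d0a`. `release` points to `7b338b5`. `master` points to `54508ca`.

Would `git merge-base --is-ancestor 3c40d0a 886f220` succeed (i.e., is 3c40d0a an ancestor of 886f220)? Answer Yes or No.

Ancestors of 886f220: {5700ca6, 886f220, a76cdec, f634ebf, feaf3f4}.
3c40d0a is not in that set, so it is not an ancestor of 886f220.

No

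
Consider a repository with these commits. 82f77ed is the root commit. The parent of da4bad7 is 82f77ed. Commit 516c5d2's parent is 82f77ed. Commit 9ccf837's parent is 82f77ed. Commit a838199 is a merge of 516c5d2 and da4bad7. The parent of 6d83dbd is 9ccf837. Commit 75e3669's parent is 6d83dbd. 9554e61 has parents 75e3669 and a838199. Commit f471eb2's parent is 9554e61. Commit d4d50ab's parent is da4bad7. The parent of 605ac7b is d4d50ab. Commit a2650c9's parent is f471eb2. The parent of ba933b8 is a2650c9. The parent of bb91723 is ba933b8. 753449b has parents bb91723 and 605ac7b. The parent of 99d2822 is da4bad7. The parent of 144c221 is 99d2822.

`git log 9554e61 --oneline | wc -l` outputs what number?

Walking parent pointers from 9554e61: reachable set = {516c5d2, 6d83dbd, 75e3669, 82f77ed, 9554e61, 9ccf837, a838199, da4bad7}.
That is 8 commits.

8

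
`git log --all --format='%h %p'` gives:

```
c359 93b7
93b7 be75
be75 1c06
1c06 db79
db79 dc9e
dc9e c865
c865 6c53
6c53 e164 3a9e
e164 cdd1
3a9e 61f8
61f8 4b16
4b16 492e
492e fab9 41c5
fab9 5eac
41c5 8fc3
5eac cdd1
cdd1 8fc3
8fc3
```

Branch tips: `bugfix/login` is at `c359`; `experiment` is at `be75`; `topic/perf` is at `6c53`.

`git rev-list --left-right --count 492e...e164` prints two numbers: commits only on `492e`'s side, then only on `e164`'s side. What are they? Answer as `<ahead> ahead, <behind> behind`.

4 ahead, 1 behind

Reachable from 492e: {41c5, 492e, 5eac, 8fc3, cdd1, fab9}.
Reachable from e164: {8fc3, cdd1, e164}.
Only in 492e's history (ahead): {41c5, 492e, 5eac, fab9} — 4.
Only in e164's history (behind): {e164} — 1.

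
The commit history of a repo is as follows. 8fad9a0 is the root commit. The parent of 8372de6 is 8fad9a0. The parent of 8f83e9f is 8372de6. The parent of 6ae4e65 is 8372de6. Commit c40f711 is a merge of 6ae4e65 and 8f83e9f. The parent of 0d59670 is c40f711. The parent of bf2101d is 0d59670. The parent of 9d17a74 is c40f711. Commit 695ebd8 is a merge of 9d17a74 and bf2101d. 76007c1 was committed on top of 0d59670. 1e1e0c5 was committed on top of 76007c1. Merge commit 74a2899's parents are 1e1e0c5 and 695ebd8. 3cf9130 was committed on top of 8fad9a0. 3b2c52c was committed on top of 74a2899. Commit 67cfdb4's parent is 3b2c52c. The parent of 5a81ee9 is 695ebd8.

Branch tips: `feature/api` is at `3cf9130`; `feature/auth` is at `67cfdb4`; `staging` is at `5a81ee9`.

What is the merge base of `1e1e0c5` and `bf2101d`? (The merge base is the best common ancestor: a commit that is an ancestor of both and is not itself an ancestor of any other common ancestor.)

Ancestors of 1e1e0c5: {0d59670, 1e1e0c5, 6ae4e65, 76007c1, 8372de6, 8f83e9f, 8fad9a0, c40f711}.
Ancestors of bf2101d: {0d59670, 6ae4e65, 8372de6, 8f83e9f, 8fad9a0, bf2101d, c40f711}.
Common ancestors: {0d59670, 6ae4e65, 8372de6, 8f83e9f, 8fad9a0, c40f711}.
Among these, 0d59670 is not an ancestor of any other common ancestor — it is the merge base.

0d59670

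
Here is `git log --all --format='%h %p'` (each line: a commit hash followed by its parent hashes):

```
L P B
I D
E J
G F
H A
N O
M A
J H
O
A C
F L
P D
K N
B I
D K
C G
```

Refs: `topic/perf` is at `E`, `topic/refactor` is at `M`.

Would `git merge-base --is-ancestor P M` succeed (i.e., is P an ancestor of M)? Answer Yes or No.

Yes

Ancestors of M (commits reachable by following parents): {A, B, C, D, F, G, I, K, L, M, N, O, P}.
P is in that set, so it is an ancestor of M.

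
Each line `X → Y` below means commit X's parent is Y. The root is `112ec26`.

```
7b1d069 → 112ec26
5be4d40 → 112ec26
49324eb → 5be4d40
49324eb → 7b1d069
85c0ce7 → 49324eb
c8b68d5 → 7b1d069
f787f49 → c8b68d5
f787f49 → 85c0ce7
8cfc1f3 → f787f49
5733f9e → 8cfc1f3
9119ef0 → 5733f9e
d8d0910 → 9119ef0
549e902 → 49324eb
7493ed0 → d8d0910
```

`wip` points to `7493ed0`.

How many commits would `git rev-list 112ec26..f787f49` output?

6

Reachable from f787f49: {112ec26, 49324eb, 5be4d40, 7b1d069, 85c0ce7, c8b68d5, f787f49}.
Reachable from 112ec26: {112ec26}.
In f787f49's history but not 112ec26's: {49324eb, 5be4d40, 7b1d069, 85c0ce7, c8b68d5, f787f49} — 6 commits.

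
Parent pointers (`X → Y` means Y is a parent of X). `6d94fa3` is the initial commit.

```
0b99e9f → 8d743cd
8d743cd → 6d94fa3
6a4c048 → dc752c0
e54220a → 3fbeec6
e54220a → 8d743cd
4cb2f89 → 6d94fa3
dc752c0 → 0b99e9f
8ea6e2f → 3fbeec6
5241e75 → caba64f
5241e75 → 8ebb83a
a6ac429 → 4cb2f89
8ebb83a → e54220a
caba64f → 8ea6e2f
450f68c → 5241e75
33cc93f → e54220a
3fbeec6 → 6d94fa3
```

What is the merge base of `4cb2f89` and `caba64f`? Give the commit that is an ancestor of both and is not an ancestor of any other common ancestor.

6d94fa3

Ancestors of 4cb2f89: {4cb2f89, 6d94fa3}.
Ancestors of caba64f: {3fbeec6, 6d94fa3, 8ea6e2f, caba64f}.
Common ancestors: {6d94fa3}.
The only common ancestor is 6d94fa3, so it is the merge base.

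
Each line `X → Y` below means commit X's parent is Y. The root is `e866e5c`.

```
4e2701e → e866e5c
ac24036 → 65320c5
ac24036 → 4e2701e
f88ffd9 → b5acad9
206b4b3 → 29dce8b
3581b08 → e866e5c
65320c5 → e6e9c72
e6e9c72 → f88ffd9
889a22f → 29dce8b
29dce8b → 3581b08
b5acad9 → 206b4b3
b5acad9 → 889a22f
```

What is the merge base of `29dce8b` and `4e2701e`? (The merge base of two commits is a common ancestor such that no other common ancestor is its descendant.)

e866e5c

Ancestors of 29dce8b: {29dce8b, 3581b08, e866e5c}.
Ancestors of 4e2701e: {4e2701e, e866e5c}.
Common ancestors: {e866e5c}.
The only common ancestor is e866e5c, so it is the merge base.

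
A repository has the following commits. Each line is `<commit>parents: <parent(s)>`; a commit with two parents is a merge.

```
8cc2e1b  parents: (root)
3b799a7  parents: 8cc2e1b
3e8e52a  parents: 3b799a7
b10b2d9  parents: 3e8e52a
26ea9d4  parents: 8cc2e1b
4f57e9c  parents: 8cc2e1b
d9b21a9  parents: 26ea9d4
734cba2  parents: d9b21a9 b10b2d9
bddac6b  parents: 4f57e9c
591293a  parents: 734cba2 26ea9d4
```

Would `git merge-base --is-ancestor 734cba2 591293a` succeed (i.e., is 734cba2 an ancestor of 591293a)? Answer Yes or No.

Yes

Ancestors of 591293a (commits reachable by following parents): {26ea9d4, 3b799a7, 3e8e52a, 591293a, 734cba2, 8cc2e1b, b10b2d9, d9b21a9}.
734cba2 is in that set, so it is an ancestor of 591293a.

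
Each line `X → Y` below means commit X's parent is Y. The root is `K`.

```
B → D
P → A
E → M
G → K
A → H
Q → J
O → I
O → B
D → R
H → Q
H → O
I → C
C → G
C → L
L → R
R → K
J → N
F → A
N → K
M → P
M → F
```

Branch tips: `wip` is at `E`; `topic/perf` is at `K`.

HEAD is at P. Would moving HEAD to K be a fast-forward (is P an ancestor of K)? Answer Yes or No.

No

A fast-forward from P to K is possible iff P is an ancestor of K.
Ancestors of K: {K}.
P is not among them, so fast-forward is not possible.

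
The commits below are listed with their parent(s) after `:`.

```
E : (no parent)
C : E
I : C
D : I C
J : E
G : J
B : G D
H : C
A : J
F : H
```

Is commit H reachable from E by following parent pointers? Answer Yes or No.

No

Ancestors of E: {E}.
H is not in that set, so it is not an ancestor of E.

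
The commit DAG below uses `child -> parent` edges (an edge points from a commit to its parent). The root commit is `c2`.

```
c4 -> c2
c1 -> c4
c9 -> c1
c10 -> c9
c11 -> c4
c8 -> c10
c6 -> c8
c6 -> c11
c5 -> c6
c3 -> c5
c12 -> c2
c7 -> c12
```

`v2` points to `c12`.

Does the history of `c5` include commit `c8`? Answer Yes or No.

Ancestors of c5 (commits reachable by following parents): {c1, c10, c11, c2, c4, c5, c6, c8, c9}.
c8 is in that set, so it is an ancestor of c5.

Yes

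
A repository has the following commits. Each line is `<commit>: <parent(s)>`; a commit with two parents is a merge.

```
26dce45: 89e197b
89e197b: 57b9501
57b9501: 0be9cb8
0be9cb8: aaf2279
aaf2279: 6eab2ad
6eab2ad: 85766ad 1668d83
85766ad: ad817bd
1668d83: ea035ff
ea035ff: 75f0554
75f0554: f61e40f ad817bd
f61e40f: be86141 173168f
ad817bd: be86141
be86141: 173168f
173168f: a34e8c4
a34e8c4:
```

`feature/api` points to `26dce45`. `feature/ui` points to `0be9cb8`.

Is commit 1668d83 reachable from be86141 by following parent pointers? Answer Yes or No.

Ancestors of be86141: {173168f, a34e8c4, be86141}.
1668d83 is not in that set, so it is not an ancestor of be86141.

No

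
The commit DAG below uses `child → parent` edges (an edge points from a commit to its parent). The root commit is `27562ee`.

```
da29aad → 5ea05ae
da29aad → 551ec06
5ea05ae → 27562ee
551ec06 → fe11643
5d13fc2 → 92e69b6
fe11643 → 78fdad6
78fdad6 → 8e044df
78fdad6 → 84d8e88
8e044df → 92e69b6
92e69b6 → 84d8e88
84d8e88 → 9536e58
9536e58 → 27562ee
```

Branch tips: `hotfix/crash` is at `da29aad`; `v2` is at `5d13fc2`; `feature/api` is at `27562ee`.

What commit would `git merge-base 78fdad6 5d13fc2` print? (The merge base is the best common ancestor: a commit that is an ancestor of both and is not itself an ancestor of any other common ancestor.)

92e69b6

Ancestors of 78fdad6: {27562ee, 78fdad6, 84d8e88, 8e044df, 92e69b6, 9536e58}.
Ancestors of 5d13fc2: {27562ee, 5d13fc2, 84d8e88, 92e69b6, 9536e58}.
Common ancestors: {27562ee, 84d8e88, 92e69b6, 9536e58}.
Among these, 92e69b6 is not an ancestor of any other common ancestor — it is the merge base.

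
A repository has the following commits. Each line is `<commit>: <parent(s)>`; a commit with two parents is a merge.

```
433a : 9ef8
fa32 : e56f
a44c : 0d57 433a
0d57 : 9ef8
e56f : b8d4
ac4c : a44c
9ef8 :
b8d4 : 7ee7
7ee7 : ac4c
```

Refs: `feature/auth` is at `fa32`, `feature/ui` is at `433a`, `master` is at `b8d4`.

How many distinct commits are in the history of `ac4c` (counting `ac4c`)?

5

Walking parent pointers from ac4c: reachable set = {0d57, 433a, 9ef8, a44c, ac4c}.
That is 5 commits.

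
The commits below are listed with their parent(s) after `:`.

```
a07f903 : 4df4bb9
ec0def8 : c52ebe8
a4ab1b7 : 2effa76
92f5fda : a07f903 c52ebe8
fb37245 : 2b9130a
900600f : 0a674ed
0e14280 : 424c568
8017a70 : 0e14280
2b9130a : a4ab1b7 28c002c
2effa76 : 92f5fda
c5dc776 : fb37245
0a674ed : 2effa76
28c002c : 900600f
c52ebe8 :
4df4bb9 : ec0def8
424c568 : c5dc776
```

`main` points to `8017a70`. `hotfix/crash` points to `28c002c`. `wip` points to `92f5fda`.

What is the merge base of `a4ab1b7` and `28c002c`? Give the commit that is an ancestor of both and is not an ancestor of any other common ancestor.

Ancestors of a4ab1b7: {2effa76, 4df4bb9, 92f5fda, a07f903, a4ab1b7, c52ebe8, ec0def8}.
Ancestors of 28c002c: {0a674ed, 28c002c, 2effa76, 4df4bb9, 900600f, 92f5fda, a07f903, c52ebe8, ec0def8}.
Common ancestors: {2effa76, 4df4bb9, 92f5fda, a07f903, c52ebe8, ec0def8}.
Among these, 2effa76 is not an ancestor of any other common ancestor — it is the merge base.

2effa76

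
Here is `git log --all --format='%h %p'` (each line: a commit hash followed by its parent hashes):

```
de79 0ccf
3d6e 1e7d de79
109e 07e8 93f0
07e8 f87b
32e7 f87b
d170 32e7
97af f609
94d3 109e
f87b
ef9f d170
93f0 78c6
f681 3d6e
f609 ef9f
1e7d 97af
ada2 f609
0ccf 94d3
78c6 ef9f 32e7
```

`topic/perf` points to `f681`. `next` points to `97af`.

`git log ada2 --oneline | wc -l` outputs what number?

6

Walking parent pointers from ada2: reachable set = {32e7, ada2, d170, ef9f, f609, f87b}.
That is 6 commits.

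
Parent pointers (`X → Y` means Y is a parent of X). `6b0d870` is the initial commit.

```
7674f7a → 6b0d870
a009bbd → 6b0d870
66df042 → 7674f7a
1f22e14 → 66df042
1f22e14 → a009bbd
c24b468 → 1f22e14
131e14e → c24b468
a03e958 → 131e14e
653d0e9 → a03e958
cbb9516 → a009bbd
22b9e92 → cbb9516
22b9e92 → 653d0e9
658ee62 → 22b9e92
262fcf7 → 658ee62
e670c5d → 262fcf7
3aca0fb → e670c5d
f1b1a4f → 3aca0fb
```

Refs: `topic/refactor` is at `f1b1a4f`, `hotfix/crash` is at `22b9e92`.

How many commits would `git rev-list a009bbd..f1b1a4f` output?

Reachable from f1b1a4f: {131e14e, 1f22e14, 22b9e92, 262fcf7, 3aca0fb, 653d0e9, 658ee62, 66df042, 6b0d870, 7674f7a, a009bbd, a03e958, c24b468, cbb9516, e670c5d, f1b1a4f}.
Reachable from a009bbd: {6b0d870, a009bbd}.
In f1b1a4f's history but not a009bbd's: {131e14e, 1f22e14, 22b9e92, 262fcf7, 3aca0fb, 653d0e9, 658ee62, 66df042, 7674f7a, a03e958, c24b468, cbb9516, e670c5d, f1b1a4f} — 14 commits.

14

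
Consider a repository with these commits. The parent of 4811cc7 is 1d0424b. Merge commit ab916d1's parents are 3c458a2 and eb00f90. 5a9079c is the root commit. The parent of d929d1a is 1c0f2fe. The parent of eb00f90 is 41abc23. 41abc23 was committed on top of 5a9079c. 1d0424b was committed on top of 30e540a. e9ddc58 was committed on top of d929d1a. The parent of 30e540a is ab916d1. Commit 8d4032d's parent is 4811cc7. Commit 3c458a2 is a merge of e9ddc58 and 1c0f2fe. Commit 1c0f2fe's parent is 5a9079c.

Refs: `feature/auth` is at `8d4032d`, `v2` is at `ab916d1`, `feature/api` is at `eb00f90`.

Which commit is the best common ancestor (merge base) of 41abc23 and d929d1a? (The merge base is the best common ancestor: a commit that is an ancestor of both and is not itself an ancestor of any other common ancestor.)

5a9079c

Ancestors of 41abc23: {41abc23, 5a9079c}.
Ancestors of d929d1a: {1c0f2fe, 5a9079c, d929d1a}.
Common ancestors: {5a9079c}.
The only common ancestor is 5a9079c, so it is the merge base.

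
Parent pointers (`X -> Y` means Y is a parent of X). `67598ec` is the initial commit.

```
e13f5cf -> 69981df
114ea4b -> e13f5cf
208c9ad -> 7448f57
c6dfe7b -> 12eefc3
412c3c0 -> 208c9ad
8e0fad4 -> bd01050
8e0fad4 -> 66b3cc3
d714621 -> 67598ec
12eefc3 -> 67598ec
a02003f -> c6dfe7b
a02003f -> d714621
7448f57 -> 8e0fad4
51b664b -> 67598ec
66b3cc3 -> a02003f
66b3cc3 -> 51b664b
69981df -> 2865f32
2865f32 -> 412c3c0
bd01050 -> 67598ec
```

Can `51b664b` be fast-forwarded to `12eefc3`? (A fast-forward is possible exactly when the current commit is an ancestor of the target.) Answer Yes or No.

A fast-forward from 51b664b to 12eefc3 is possible iff 51b664b is an ancestor of 12eefc3.
Ancestors of 12eefc3: {12eefc3, 67598ec}.
51b664b is not among them, so fast-forward is not possible.

No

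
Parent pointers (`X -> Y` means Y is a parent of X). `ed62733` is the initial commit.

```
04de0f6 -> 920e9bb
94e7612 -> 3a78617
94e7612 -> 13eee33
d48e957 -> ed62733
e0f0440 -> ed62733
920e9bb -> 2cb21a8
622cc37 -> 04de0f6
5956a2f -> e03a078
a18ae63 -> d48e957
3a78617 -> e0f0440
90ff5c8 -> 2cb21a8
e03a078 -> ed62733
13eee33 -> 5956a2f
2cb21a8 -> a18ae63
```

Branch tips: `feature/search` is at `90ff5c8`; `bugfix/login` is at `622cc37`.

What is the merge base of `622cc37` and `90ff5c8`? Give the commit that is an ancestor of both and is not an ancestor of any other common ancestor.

2cb21a8

Ancestors of 622cc37: {04de0f6, 2cb21a8, 622cc37, 920e9bb, a18ae63, d48e957, ed62733}.
Ancestors of 90ff5c8: {2cb21a8, 90ff5c8, a18ae63, d48e957, ed62733}.
Common ancestors: {2cb21a8, a18ae63, d48e957, ed62733}.
Among these, 2cb21a8 is not an ancestor of any other common ancestor — it is the merge base.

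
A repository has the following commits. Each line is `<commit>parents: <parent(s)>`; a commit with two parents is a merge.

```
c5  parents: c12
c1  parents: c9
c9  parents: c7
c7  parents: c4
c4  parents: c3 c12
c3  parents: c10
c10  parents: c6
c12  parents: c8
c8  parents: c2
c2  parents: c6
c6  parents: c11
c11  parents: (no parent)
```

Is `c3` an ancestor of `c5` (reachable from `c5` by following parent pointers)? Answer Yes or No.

No

Ancestors of c5: {c11, c12, c2, c5, c6, c8}.
c3 is not in that set, so it is not an ancestor of c5.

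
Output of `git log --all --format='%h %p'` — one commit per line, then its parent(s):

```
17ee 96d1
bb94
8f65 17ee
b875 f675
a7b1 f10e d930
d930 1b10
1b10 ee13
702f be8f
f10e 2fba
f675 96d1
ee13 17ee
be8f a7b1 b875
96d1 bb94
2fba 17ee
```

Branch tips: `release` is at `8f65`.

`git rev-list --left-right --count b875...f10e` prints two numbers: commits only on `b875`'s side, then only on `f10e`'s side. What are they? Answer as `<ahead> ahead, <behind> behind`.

2 ahead, 3 behind

Reachable from b875: {96d1, b875, bb94, f675}.
Reachable from f10e: {17ee, 2fba, 96d1, bb94, f10e}.
Only in b875's history (ahead): {b875, f675} — 2.
Only in f10e's history (behind): {17ee, 2fba, f10e} — 3.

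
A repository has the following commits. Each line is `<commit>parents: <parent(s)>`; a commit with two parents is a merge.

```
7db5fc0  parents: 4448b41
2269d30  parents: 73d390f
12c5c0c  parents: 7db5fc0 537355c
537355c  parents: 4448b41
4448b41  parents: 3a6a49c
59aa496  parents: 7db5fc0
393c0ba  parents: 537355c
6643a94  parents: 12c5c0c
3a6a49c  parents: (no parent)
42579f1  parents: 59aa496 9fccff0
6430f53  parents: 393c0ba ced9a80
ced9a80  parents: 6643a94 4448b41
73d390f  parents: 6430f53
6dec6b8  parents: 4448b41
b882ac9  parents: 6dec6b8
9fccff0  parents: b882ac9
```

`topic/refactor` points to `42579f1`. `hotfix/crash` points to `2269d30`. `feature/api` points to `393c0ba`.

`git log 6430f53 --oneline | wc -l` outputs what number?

9

Walking parent pointers from 6430f53: reachable set = {12c5c0c, 393c0ba, 3a6a49c, 4448b41, 537355c, 6430f53, 6643a94, 7db5fc0, ced9a80}.
That is 9 commits.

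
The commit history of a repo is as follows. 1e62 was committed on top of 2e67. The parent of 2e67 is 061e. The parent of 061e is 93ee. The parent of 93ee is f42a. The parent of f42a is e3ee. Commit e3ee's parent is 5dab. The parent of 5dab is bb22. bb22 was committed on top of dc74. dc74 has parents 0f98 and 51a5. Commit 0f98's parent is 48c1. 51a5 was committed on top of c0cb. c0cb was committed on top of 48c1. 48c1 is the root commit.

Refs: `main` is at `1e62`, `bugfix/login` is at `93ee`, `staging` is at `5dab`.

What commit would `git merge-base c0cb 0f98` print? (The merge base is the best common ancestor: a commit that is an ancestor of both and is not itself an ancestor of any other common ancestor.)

48c1

Ancestors of c0cb: {48c1, c0cb}.
Ancestors of 0f98: {0f98, 48c1}.
Common ancestors: {48c1}.
The only common ancestor is 48c1, so it is the merge base.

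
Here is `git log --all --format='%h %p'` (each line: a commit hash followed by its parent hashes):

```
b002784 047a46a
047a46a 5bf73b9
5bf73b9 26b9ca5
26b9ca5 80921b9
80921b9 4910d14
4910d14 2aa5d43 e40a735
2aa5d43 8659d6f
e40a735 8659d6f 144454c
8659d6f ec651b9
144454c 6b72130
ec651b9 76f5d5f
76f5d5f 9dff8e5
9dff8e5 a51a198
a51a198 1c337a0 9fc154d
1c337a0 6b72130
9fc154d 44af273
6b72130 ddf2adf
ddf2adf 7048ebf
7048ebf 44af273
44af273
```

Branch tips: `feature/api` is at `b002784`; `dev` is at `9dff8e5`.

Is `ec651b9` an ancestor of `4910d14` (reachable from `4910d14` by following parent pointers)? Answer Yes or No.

Ancestors of 4910d14 (commits reachable by following parents): {144454c, 1c337a0, 2aa5d43, 44af273, 4910d14, 6b72130, 7048ebf, 76f5d5f, 8659d6f, 9dff8e5, 9fc154d, a51a198, ddf2adf, e40a735, ec651b9}.
ec651b9 is in that set, so it is an ancestor of 4910d14.

Yes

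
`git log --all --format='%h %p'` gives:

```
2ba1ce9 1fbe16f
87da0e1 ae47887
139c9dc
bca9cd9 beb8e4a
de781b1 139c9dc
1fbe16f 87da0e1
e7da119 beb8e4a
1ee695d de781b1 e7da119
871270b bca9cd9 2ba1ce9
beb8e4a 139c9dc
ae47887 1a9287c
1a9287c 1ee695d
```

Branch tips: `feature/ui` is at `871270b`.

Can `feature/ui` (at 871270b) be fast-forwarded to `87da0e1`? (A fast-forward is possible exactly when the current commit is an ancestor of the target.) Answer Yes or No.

A fast-forward from 871270b to 87da0e1 is possible iff 871270b is an ancestor of 87da0e1.
Ancestors of 87da0e1: {139c9dc, 1a9287c, 1ee695d, 87da0e1, ae47887, beb8e4a, de781b1, e7da119}.
871270b is not among them, so fast-forward is not possible.

No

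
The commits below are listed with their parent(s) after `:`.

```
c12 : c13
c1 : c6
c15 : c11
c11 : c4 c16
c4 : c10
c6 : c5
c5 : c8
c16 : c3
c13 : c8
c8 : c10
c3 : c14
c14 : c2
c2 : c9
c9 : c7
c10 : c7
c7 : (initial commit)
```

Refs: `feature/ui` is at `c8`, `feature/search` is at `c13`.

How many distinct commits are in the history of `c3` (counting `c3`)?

Walking parent pointers from c3: reachable set = {c14, c2, c3, c7, c9}.
That is 5 commits.

5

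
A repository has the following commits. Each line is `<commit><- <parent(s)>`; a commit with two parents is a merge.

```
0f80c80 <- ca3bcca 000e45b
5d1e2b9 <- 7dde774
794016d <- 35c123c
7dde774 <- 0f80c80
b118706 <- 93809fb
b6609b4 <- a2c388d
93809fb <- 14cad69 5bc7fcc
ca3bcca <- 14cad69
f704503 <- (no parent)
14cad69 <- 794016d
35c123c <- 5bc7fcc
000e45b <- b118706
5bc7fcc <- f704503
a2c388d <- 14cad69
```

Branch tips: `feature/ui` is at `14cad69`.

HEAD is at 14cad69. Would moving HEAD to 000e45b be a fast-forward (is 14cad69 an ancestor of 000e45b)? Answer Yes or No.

A fast-forward from 14cad69 to 000e45b is possible iff 14cad69 is an ancestor of 000e45b.
Ancestors of 000e45b: {000e45b, 14cad69, 35c123c, 5bc7fcc, 794016d, 93809fb, b118706, f704503}.
14cad69 is among them, so fast-forward is possible.

Yes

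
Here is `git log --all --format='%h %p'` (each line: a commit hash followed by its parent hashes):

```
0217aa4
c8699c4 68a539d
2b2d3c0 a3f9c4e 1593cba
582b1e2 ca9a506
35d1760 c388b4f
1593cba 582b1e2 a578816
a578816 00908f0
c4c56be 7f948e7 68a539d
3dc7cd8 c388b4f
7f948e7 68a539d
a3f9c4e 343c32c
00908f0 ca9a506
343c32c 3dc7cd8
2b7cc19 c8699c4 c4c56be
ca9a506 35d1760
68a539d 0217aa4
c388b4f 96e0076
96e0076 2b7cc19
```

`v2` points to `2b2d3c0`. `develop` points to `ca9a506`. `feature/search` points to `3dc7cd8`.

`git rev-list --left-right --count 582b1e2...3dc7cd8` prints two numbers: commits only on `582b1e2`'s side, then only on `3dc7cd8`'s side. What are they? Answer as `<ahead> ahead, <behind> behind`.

Reachable from 582b1e2: {0217aa4, 2b7cc19, 35d1760, 582b1e2, 68a539d, 7f948e7, 96e0076, c388b4f, c4c56be, c8699c4, ca9a506}.
Reachable from 3dc7cd8: {0217aa4, 2b7cc19, 3dc7cd8, 68a539d, 7f948e7, 96e0076, c388b4f, c4c56be, c8699c4}.
Only in 582b1e2's history (ahead): {35d1760, 582b1e2, ca9a506} — 3.
Only in 3dc7cd8's history (behind): {3dc7cd8} — 1.

3 ahead, 1 behind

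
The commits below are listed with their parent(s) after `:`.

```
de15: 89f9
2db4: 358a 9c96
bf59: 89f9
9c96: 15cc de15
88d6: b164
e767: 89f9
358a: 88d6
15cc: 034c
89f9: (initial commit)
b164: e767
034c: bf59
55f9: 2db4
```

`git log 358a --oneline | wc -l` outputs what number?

Walking parent pointers from 358a: reachable set = {358a, 88d6, 89f9, b164, e767}.
That is 5 commits.

5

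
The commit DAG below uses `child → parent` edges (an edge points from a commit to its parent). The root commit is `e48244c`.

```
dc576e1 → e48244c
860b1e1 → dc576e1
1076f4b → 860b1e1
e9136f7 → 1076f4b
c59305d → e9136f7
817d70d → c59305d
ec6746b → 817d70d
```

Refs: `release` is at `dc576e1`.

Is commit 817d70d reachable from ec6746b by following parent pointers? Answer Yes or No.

Ancestors of ec6746b (commits reachable by following parents): {1076f4b, 817d70d, 860b1e1, c59305d, dc576e1, e48244c, e9136f7, ec6746b}.
817d70d is in that set, so it is an ancestor of ec6746b.

Yes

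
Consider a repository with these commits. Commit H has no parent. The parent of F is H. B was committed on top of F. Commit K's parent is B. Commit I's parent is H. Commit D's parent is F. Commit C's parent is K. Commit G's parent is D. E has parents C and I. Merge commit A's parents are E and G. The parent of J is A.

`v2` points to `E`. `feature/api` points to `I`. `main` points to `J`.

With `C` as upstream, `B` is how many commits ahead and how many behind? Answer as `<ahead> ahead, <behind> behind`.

Reachable from B: {B, F, H}.
Reachable from C: {B, C, F, H, K}.
Only in B's history (ahead): {} — 0.
Only in C's history (behind): {C, K} — 2.

0 ahead, 2 behind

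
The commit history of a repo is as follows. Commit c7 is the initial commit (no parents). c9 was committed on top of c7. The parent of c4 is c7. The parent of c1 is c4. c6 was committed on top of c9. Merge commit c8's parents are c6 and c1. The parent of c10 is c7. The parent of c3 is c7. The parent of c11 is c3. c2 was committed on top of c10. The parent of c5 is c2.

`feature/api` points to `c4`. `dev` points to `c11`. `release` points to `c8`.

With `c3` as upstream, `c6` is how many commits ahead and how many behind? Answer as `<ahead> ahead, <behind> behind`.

Reachable from c6: {c6, c7, c9}.
Reachable from c3: {c3, c7}.
Only in c6's history (ahead): {c6, c9} — 2.
Only in c3's history (behind): {c3} — 1.

2 ahead, 1 behind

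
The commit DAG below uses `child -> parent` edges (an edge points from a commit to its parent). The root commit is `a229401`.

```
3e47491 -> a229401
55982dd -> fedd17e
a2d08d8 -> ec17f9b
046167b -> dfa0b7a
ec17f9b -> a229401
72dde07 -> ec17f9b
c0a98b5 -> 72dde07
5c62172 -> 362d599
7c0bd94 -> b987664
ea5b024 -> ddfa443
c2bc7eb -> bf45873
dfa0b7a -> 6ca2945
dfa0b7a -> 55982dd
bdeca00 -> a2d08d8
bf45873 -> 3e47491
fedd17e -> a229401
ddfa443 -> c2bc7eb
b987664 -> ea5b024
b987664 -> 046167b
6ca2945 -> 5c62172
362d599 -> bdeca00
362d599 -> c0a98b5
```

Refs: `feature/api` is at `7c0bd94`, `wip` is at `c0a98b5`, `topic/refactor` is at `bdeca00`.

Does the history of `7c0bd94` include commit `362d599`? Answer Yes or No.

Ancestors of 7c0bd94 (commits reachable by following parents): {046167b, 362d599, 3e47491, 55982dd, 5c62172, 6ca2945, 72dde07, 7c0bd94, a229401, a2d08d8, b987664, bdeca00, bf45873, c0a98b5, c2bc7eb, ddfa443, dfa0b7a, ea5b024, ec17f9b, fedd17e}.
362d599 is in that set, so it is an ancestor of 7c0bd94.

Yes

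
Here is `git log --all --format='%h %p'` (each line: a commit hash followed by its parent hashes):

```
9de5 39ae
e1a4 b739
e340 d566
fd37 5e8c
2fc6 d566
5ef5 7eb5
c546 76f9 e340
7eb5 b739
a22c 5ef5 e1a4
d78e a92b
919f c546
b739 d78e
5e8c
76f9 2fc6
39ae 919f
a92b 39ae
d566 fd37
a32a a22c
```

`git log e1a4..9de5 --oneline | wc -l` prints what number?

Reachable from 9de5: {2fc6, 39ae, 5e8c, 76f9, 919f, 9de5, c546, d566, e340, fd37}.
Reachable from e1a4: {2fc6, 39ae, 5e8c, 76f9, 919f, a92b, b739, c546, d566, d78e, e1a4, e340, fd37}.
In 9de5's history but not e1a4's: {9de5} — 1 commit.

1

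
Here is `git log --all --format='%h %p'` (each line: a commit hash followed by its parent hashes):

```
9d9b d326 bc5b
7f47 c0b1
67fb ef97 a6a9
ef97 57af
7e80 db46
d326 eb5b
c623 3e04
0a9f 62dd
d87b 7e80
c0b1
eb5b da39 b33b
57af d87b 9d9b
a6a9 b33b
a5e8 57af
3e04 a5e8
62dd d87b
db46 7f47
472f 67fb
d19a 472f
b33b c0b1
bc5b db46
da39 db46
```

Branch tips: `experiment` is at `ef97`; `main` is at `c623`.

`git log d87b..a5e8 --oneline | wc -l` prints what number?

8

Reachable from a5e8: {57af, 7e80, 7f47, 9d9b, a5e8, b33b, bc5b, c0b1, d326, d87b, da39, db46, eb5b}.
Reachable from d87b: {7e80, 7f47, c0b1, d87b, db46}.
In a5e8's history but not d87b's: {57af, 9d9b, a5e8, b33b, bc5b, d326, da39, eb5b} — 8 commits.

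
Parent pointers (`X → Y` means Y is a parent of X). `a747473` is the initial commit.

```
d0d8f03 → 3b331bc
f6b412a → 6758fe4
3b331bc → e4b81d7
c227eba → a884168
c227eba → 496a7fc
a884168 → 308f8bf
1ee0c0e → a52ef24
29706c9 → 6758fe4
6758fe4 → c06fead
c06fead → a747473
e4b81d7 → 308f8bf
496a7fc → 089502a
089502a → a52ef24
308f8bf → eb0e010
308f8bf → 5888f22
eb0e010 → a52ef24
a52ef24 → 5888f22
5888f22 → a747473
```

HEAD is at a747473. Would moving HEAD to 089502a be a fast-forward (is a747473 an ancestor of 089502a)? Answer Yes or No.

A fast-forward from a747473 to 089502a is possible iff a747473 is an ancestor of 089502a.
Ancestors of 089502a: {089502a, 5888f22, a52ef24, a747473}.
a747473 is among them, so fast-forward is possible.

Yes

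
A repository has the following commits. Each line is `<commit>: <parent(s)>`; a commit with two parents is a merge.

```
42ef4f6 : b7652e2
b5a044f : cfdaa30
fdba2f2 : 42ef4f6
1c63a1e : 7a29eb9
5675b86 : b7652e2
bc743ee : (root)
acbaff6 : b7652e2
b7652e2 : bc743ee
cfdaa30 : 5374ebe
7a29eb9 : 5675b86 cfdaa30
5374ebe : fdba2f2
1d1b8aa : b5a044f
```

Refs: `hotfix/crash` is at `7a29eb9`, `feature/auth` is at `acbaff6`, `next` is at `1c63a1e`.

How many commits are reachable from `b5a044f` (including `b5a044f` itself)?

7

Walking parent pointers from b5a044f: reachable set = {42ef4f6, 5374ebe, b5a044f, b7652e2, bc743ee, cfdaa30, fdba2f2}.
That is 7 commits.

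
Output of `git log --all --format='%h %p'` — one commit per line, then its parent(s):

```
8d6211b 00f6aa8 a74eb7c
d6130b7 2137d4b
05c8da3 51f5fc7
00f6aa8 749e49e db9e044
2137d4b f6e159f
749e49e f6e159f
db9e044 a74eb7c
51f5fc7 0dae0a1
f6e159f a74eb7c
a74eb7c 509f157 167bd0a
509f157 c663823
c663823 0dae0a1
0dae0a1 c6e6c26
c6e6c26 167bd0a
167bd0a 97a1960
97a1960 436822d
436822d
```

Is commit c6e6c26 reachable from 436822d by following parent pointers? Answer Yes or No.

Ancestors of 436822d: {436822d}.
c6e6c26 is not in that set, so it is not an ancestor of 436822d.

No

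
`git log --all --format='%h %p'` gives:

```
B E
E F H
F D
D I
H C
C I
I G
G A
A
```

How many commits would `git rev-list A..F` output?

4

Reachable from F: {A, D, F, G, I}.
Reachable from A: {A}.
In F's history but not A's: {D, F, G, I} — 4 commits.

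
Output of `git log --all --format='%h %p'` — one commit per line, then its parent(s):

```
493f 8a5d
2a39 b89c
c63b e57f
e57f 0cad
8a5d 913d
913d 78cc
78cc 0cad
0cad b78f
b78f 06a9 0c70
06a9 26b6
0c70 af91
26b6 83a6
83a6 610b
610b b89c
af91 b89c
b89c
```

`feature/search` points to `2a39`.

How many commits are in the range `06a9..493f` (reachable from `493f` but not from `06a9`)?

8

Reachable from 493f: {06a9, 0c70, 0cad, 26b6, 493f, 610b, 78cc, 83a6, 8a5d, 913d, af91, b78f, b89c}.
Reachable from 06a9: {06a9, 26b6, 610b, 83a6, b89c}.
In 493f's history but not 06a9's: {0c70, 0cad, 493f, 78cc, 8a5d, 913d, af91, b78f} — 8 commits.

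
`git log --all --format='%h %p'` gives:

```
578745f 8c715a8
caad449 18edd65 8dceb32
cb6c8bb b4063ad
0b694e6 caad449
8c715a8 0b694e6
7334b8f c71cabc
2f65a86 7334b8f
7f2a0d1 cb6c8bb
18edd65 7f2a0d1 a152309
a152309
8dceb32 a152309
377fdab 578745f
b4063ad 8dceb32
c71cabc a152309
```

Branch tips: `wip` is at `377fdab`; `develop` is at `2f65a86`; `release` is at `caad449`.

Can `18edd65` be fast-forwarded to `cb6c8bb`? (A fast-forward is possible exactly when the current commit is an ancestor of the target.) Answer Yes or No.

A fast-forward from 18edd65 to cb6c8bb is possible iff 18edd65 is an ancestor of cb6c8bb.
Ancestors of cb6c8bb: {8dceb32, a152309, b4063ad, cb6c8bb}.
18edd65 is not among them, so fast-forward is not possible.

No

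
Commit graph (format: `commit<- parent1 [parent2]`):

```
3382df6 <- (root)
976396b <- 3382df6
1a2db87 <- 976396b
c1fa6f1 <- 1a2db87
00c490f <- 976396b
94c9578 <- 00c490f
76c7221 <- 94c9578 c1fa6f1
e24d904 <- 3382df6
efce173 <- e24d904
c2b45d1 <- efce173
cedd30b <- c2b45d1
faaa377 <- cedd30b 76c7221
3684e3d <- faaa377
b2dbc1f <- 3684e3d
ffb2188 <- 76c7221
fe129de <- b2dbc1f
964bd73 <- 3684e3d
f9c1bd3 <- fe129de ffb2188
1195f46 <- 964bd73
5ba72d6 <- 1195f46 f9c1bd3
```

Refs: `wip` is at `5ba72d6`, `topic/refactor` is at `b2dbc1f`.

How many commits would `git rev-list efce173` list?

Walking parent pointers from efce173: reachable set = {3382df6, e24d904, efce173}.
That is 3 commits.

3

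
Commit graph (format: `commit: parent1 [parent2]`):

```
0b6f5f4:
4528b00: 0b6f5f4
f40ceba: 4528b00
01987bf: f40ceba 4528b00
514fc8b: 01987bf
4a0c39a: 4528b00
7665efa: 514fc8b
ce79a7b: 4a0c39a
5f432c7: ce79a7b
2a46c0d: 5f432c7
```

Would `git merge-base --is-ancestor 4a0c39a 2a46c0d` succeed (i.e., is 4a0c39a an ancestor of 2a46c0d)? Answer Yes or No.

Ancestors of 2a46c0d (commits reachable by following parents): {0b6f5f4, 2a46c0d, 4528b00, 4a0c39a, 5f432c7, ce79a7b}.
4a0c39a is in that set, so it is an ancestor of 2a46c0d.

Yes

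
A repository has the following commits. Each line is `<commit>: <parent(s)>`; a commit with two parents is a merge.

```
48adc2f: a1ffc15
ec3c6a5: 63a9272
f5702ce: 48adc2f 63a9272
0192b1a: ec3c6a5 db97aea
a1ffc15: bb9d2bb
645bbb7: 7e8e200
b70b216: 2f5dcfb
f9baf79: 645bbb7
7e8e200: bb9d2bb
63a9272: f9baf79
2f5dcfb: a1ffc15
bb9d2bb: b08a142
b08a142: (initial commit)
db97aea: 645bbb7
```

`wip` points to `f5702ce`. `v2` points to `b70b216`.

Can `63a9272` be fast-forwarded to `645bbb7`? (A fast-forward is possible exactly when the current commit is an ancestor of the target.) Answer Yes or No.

A fast-forward from 63a9272 to 645bbb7 is possible iff 63a9272 is an ancestor of 645bbb7.
Ancestors of 645bbb7: {645bbb7, 7e8e200, b08a142, bb9d2bb}.
63a9272 is not among them, so fast-forward is not possible.

No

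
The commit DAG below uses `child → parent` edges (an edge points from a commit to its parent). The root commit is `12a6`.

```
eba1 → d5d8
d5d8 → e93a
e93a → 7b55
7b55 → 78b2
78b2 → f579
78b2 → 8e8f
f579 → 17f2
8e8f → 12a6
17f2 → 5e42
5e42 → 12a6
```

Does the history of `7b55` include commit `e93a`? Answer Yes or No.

Ancestors of 7b55: {12a6, 17f2, 5e42, 78b2, 7b55, 8e8f, f579}.
e93a is not in that set, so it is not an ancestor of 7b55.

No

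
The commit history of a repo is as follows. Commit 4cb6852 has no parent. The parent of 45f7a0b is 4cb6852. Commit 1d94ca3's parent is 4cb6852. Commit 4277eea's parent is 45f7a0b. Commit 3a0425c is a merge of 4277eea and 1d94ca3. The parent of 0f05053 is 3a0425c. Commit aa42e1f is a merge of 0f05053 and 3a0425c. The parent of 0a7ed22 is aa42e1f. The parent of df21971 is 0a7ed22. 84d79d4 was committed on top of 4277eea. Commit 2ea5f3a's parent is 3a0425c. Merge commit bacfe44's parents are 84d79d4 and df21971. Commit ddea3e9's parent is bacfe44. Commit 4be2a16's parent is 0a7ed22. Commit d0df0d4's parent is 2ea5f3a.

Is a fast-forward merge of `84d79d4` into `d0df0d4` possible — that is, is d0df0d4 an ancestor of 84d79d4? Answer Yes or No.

A fast-forward from d0df0d4 to 84d79d4 is possible iff d0df0d4 is an ancestor of 84d79d4.
Ancestors of 84d79d4: {4277eea, 45f7a0b, 4cb6852, 84d79d4}.
d0df0d4 is not among them, so fast-forward is not possible.

No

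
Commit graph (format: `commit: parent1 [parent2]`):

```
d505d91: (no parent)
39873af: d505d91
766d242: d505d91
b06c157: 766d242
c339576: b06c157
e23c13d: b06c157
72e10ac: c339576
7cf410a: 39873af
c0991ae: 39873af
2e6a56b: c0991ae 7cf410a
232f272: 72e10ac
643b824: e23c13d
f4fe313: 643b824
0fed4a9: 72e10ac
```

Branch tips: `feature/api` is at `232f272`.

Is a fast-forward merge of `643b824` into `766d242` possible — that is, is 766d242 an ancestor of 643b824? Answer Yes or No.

Yes

A fast-forward from 766d242 to 643b824 is possible iff 766d242 is an ancestor of 643b824.
Ancestors of 643b824: {643b824, 766d242, b06c157, d505d91, e23c13d}.
766d242 is among them, so fast-forward is possible.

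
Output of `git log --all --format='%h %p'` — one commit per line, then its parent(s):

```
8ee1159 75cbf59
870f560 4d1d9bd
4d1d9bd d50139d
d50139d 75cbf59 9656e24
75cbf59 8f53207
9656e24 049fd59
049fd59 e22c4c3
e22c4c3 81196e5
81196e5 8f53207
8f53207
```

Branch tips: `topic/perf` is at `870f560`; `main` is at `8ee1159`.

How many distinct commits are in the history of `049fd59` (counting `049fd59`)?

Walking parent pointers from 049fd59: reachable set = {049fd59, 81196e5, 8f53207, e22c4c3}.
That is 4 commits.

4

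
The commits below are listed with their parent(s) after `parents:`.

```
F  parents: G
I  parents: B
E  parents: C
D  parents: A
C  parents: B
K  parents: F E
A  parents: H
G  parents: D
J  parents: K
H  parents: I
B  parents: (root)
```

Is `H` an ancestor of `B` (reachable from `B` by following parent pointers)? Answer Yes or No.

No

Ancestors of B: {B}.
H is not in that set, so it is not an ancestor of B.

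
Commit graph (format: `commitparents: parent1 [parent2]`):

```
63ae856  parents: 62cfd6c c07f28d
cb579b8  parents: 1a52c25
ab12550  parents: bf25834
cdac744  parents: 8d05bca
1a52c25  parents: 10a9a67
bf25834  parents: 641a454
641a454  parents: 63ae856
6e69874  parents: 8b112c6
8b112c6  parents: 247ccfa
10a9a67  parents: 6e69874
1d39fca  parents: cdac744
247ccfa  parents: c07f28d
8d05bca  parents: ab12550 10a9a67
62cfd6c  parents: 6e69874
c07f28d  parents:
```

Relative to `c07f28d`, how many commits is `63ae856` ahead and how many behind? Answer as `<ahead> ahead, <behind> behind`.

5 ahead, 0 behind

Reachable from 63ae856: {247ccfa, 62cfd6c, 63ae856, 6e69874, 8b112c6, c07f28d}.
Reachable from c07f28d: {c07f28d}.
Only in 63ae856's history (ahead): {247ccfa, 62cfd6c, 63ae856, 6e69874, 8b112c6} — 5.
Only in c07f28d's history (behind): {} — 0.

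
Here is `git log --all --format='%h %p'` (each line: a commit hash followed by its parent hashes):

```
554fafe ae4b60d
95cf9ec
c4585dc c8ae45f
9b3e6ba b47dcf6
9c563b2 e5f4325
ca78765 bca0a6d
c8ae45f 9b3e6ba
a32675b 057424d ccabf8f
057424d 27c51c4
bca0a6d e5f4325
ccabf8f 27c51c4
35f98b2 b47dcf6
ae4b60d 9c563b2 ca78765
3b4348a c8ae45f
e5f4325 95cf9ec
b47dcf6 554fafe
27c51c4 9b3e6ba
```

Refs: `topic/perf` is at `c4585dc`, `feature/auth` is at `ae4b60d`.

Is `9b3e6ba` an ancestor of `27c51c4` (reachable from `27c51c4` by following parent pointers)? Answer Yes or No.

Ancestors of 27c51c4 (commits reachable by following parents): {27c51c4, 554fafe, 95cf9ec, 9b3e6ba, 9c563b2, ae4b60d, b47dcf6, bca0a6d, ca78765, e5f4325}.
9b3e6ba is in that set, so it is an ancestor of 27c51c4.

Yes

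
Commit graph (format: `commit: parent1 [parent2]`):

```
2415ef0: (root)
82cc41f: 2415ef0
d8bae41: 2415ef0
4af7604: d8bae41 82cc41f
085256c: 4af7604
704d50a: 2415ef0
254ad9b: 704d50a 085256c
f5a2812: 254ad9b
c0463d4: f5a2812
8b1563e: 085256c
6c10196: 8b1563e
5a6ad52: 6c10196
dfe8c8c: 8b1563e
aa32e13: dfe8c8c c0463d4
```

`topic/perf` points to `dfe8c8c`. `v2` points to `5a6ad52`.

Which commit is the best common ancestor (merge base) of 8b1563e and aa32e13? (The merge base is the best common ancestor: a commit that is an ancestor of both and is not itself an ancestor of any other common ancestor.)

Ancestors of 8b1563e: {085256c, 2415ef0, 4af7604, 82cc41f, 8b1563e, d8bae41}.
Ancestors of aa32e13: {085256c, 2415ef0, 254ad9b, 4af7604, 704d50a, 82cc41f, 8b1563e, aa32e13, c0463d4, d8bae41, dfe8c8c, f5a2812}.
Common ancestors: {085256c, 2415ef0, 4af7604, 82cc41f, 8b1563e, d8bae41}.
Among these, 8b1563e is not an ancestor of any other common ancestor — it is the merge base.

8b1563e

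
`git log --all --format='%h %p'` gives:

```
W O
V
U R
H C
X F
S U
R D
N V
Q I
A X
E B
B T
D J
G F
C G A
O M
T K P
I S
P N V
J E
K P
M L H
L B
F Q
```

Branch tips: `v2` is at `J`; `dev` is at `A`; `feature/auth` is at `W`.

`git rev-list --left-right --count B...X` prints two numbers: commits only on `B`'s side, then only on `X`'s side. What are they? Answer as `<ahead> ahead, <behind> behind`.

Reachable from B: {B, K, N, P, T, V}.
Reachable from X: {B, D, E, F, I, J, K, N, P, Q, R, S, T, U, V, X}.
Only in B's history (ahead): {} — 0.
Only in X's history (behind): {D, E, F, I, J, Q, R, S, U, X} — 10.

0 ahead, 10 behind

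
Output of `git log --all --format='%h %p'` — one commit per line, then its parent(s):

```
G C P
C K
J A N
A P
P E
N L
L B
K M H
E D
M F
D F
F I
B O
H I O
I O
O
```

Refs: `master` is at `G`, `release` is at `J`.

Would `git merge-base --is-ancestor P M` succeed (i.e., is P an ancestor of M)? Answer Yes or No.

Ancestors of M: {F, I, M, O}.
P is not in that set, so it is not an ancestor of M.

No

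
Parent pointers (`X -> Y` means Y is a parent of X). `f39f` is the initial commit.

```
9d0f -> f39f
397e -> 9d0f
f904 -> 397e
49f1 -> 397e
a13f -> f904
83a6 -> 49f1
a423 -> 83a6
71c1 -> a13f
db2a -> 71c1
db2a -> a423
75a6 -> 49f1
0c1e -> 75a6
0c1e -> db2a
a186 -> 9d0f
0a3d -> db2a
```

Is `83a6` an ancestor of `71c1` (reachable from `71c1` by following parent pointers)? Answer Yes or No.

No

Ancestors of 71c1: {397e, 71c1, 9d0f, a13f, f39f, f904}.
83a6 is not in that set, so it is not an ancestor of 71c1.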